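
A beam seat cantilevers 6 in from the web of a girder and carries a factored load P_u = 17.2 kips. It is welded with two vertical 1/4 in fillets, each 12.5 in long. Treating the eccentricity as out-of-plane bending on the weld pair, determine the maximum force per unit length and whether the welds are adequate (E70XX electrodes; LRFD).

f_max ≈ 2.1 kip/in; adequate

E70XX → F_EXX = 70 ksi.
L_w = 2 × 12.5 = 25 in; section modulus (unit throat) S = 2 × L²/6 = 52.08 in².
Direct shear f_v = P/L_w = 17.2/25 = 0.688 kip/in.
Moment M = P × e = 17.2 × 6 = 103.2 kip·in; bending f_b = M/S = 1.981 kip/in.
f_max = √(f_v² + f_b²) = √(0.688² + 1.981²) = 2.097 kip/in.
φr_n = 0.75 × 0.6 × 70 × (0.707 × 0.25) = 5.568 kip/in → adequate.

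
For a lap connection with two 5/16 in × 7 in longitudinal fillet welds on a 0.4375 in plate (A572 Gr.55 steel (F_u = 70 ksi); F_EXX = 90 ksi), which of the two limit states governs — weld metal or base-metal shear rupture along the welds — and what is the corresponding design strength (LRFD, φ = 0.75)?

φR_n ≈ 125 kip (weld metal governs)

t_e = 0.707 × 0.3125 = 0.2209 in; L = 14 in.
Weld metal: φR_n = 0.75 × 0.6 × 90 × 0.2209 × 14 = 125.3 kip.
Base metal (shear rupture): φR_n = 0.75 × 0.6 × 70 × 0.4375 × 14 = 192.9 kip.
Governing: weld metal.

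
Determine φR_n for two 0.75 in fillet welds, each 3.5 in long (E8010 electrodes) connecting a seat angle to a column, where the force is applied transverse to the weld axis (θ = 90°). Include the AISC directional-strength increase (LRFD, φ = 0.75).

E80XX → F_EXX = 80 ksi.
t_e = 0.707 × 0.75 = 0.5302 in; A_we = 0.5302 × 7 = 3.712 in².
Directional factor: 1.0 + 0.5 sin^1.5(90°) = 1.5.
F_nw = 0.6 × 80 × 1.5 = 72 ksi.
φR_n = 0.75 × 72 × 3.712 = 200.4 kip.

φR_n ≈ 200 kip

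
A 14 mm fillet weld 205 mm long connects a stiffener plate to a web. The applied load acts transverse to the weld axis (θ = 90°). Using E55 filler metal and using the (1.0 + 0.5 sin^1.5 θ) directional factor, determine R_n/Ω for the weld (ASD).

R_n/Ω ≈ 502 kN

E55XX → F_EXX = 550 MPa.
t_e = 0.707 × 14 = 9.898 mm; A_we = 9.898 × 205 = 2029 mm².
Directional factor: 1.0 + 0.5 sin^1.5(90°) = 1.5.
F_nw = 0.6 × 550 × 1.5 = 495 MPa.
R_n/Ω = (495 × 2029) / 2.0 × 10⁻³ = 502.2 kN.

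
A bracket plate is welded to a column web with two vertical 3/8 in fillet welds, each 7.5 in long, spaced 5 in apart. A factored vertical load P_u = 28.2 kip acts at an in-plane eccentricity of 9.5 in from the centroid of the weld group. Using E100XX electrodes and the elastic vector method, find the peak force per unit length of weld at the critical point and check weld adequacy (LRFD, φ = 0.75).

E100XX → F_EXX = 100 ksi.
Total weld length L_w = 15 in. Treat welds as unit-width lines.
Polar moment about centroid: J = 2[d³/12 + d(b/2)²] = 2[7.5³/12 + 7.5×2.5²] = 164.1 in³.
Direct shear f_v = P/L_w = 28.2 / 15 = 1.88 kip/in (vertical).
Torsion M = P·e = 28.2 × 9.5 = 267.9 kip·in.
Critical point at (x, y) = (2.5, 3.75) from centroid. f_tx = M·y/J = 6.123 kip/in; f_ty = M·x/J = 4.082 kip/in.
Resultant f_max = √[f_tx² + (f_v + f_ty)²] = √[6.123² + (1.88 + 4.082)²] = 8.547 kip/in.
Capacity per unit length: φr_n = 0.75 × 0.6 × 100 × (0.707 × 0.375) = 11.93 kip/in.
8.547 ≤ 11.93 → adequate.

f_max ≈ 8.55 kip/in; adequate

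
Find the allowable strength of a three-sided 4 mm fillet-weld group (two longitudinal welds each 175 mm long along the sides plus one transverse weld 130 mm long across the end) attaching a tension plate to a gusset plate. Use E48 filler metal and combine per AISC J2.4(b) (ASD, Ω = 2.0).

R_n/Ω ≈ 201 kN

E48XX → F_EXX = 480 MPa.
t_e = 0.707 × 4 = 2.828 mm.
R_nwl = 0.6 × 480 × 2.828 × 350 × 10⁻³ = 285.1 kN (longitudinal, 2 welds).
R_nwt = 0.6 × 480 × 2.828 × 130 × 10⁻³ = 105.9 kN (transverse, base value).
(i) R_nwl + R_nwt = 390.9 kN; (ii) 0.85 R_nwl + 1.5 R_nwt = 401.1 kN.
R_n = max = 401.1 kN [governs: (ii)]; R_n/Ω = 200.6 kN.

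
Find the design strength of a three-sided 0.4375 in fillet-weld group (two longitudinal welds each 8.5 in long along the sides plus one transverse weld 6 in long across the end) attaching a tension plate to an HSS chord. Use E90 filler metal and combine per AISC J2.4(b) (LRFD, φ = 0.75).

φR_n ≈ 294 kip

E90XX → F_EXX = 90 ksi.
t_e = 0.707 × 0.4375 = 0.3093 in.
R_nwl = 0.6 × 90 × 0.3093 × 17 = 283.9 kip (longitudinal, 2 welds).
R_nwt = 0.6 × 90 × 0.3093 × 6 = 100.2 kip (transverse, base value).
(i) R_nwl + R_nwt = 384.2 kip; (ii) 0.85 R_nwl + 1.5 R_nwt = 391.7 kip.
R_n = max = 391.7 kip [governs: (ii)]; φR_n = 293.8 kip.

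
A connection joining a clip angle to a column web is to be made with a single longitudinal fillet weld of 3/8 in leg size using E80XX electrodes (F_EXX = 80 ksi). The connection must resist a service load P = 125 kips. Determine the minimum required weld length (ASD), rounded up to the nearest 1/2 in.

L = 20 in

Throat t_e = 0.707 × 0.375 = 0.2651 in.
r_n/Ω = (0.6 × 80 × 0.2651) / 2.0 = 6.363 kip/in.
L_req = P / (r_n/Ω) = 125 / 6.363 = 19.64 in total.
Round up → use L = 20 in.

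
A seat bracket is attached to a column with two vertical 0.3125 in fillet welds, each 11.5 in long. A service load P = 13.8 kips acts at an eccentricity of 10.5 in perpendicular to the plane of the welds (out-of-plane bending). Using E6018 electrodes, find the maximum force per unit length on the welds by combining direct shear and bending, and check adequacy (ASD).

E60XX → F_EXX = 60 ksi.
L_w = 2 × 11.5 = 23 in; section modulus (unit throat) S = 2 × L²/6 = 44.08 in².
Direct shear f_v = P/L_w = 13.8/23 = 0.6 kip/in.
Moment M = P × e = 13.8 × 10.5 = 144.9 kip·in; bending f_b = M/S = 3.287 kip/in.
f_max = √(f_v² + f_b²) = √(0.6² + 3.287²) = 3.341 kip/in.
r_n/Ω = (1/2.0) × 0.6 × 60 × (0.707 × 0.3125) = 3.977 kip/in → adequate.

f_max ≈ 3.34 kip/in; adequate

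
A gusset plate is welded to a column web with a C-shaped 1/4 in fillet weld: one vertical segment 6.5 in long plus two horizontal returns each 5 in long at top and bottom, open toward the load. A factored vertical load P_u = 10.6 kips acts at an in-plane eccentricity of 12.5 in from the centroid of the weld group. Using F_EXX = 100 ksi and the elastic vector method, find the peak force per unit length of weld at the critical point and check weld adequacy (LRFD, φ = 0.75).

f_max ≈ 4.12 kip/in; adequate

Total weld length L_w = 16.5 in. Treat welds as unit-width lines.
Centroid: x̄ = 2×5×2.5 / 16.5 = 1.515 in from the vertical weld.
Polar moment about centroid: J = I_x + I_y = [6.5³/12 + 2×5×3.25²] + [6.5×1.515² + 2(5³/12 + 5×0.9848²)] = 174 in³.
Direct shear f_v = P/L_w = 10.6 / 16.5 = 0.6424 kip/in (vertical).
Torsion M = P·e = 10.6 × 12.5 = 132.5 kip·in.
Critical point at (x, y) = (3.485, 3.25) from centroid. f_tx = M·y/J = 2.475 kip/in; f_ty = M·x/J = 2.654 kip/in.
Resultant f_max = √[f_tx² + (f_v + f_ty)²] = √[2.475² + (0.6424 + 2.654)²] = 4.123 kip/in.
Capacity per unit length: φr_n = 0.75 × 0.6 × 100 × (0.707 × 0.25) = 7.954 kip/in.
4.123 ≤ 7.954 → adequate.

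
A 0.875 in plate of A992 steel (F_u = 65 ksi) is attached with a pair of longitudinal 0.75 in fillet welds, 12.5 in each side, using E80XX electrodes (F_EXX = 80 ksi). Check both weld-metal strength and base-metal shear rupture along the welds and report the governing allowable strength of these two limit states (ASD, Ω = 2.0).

R_n/Ω ≈ 318 kips (weld metal governs)

t_e = 0.707 × 0.75 = 0.5302 in; L = 25 in.
Weld metal: R_n/Ω = (1/2.0) × 0.6 × 80 × 0.5302 × 25 = 318.1 kips.
Base metal (shear rupture): R_n/Ω = (1/2.0) × 0.6 × 65 × 0.875 × 25 = 426.6 kips.
Governing: weld metal.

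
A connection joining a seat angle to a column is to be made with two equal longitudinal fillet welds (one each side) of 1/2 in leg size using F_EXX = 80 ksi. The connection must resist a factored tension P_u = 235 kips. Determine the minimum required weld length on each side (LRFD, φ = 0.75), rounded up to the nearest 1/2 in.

L = 9.5 in on each side

Throat t_e = 0.707 × 0.5 = 0.3535 in.
φr_n = 0.75 × 0.6 × 80 × 0.3535 = 12.73 kips/in.
L_req = P_u / φr_n = 235 / 12.73 = 18.47 in total.
Per side: 18.47 / 2 = 9.233 in.
Round up → use L = 9.5 in on each side.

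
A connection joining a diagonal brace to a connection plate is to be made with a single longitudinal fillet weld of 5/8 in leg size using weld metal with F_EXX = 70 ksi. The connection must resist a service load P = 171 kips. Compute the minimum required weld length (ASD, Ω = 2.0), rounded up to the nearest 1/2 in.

Throat t_e = 0.707 × 0.625 = 0.4419 in.
r_n/Ω = (0.6 × 70 × 0.4419) / 2.0 = 9.279 kip/in.
L_req = P / (r_n/Ω) = 171 / 9.279 = 18.43 in total.
Round up → use L = 18.5 in.

L = 18.5 in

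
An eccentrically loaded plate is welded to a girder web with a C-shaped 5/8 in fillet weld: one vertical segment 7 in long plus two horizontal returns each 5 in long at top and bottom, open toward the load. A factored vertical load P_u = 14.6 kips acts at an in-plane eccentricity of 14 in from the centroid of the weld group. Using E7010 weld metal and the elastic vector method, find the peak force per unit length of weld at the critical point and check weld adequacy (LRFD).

E70XX → F_EXX = 70 ksi.
Total weld length L_w = 17 in. Treat welds as unit-width lines.
Centroid: x̄ = 2×5×2.5 / 17 = 1.471 in from the vertical weld.
Polar moment about centroid: J = I_x + I_y = [7³/12 + 2×5×3.5²] + [7×1.471² + 2(5³/12 + 5×1.029²)] = 197.7 in³.
Direct shear f_v = P/L_w = 14.6 / 17 = 0.8588 kip/in (vertical).
Torsion M = P·e = 14.6 × 14 = 204.4 kip·in.
Critical point at (x, y) = (3.529, 3.5) from centroid. f_tx = M·y/J = 3.619 kip/in; f_ty = M·x/J = 3.65 kip/in.
Resultant f_max = √[f_tx² + (f_v + f_ty)²] = √[3.619² + (0.8588 + 3.65)²] = 5.782 kip/in.
Capacity per unit length: φr_n = 0.75 × 0.6 × 70 × (0.707 × 0.625) = 13.92 kip/in.
5.782 ≤ 13.92 → adequate.

f_max ≈ 5.78 kip/in; adequate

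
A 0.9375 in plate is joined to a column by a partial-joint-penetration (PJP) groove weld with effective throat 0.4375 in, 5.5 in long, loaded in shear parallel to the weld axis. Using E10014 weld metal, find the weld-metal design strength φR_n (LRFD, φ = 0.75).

φR_n ≈ 108 kips

E100XX → F_EXX = 100 ksi.
Effective throat (given) t_e = 0.4375 in.
A_we = 0.4375 × 5.5 = 2.406 in².
F_nw = 0.6 F_EXX = 60 ksi.
φR_n = 0.75 × 60 × 2.406 = 108.3 kips.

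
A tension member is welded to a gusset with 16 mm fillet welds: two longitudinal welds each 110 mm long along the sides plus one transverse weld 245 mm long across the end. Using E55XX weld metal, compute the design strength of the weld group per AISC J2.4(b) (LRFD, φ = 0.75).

φR_n ≈ 1550 kN

E55XX → F_EXX = 550 MPa.
t_e = 0.707 × 16 = 11.31 mm.
R_nwl = 0.6 × 550 × 11.31 × 220 × 10⁻³ = 821.3 kN (longitudinal, 2 welds).
R_nwt = 0.6 × 550 × 11.31 × 245 × 10⁻³ = 914.6 kN (transverse, base value).
(i) R_nwl + R_nwt = 1736 kN; (ii) 0.85 R_nwl + 1.5 R_nwt = 2070 kN.
R_n = max = 2070 kN [governs: (ii)]; φR_n = 1552 kN.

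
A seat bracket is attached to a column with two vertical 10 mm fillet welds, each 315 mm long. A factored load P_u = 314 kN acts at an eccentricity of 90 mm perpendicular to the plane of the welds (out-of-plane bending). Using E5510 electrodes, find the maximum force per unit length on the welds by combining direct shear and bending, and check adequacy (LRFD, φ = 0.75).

E55XX → F_EXX = 550 MPa.
L_w = 2 × 315 = 630 mm; section modulus (unit throat) S = 2 × L²/6 = 33080 mm².
Direct shear f_v = P/L_w = 314×10³/630 = 498.4 N/mm.
Moment M = P × e = 314×10³ × 90 = 28260000 N·mm; bending f_b = M/S = 854.4 N/mm.
f_max = √(f_v² + f_b²) = √(498.4² + 854.4²) = 989.2 N/mm.
φr_n = 0.75 × 0.6 × 550 × (0.707 × 10) = 1750 N/mm → adequate.

f_max ≈ 989 N/mm; adequate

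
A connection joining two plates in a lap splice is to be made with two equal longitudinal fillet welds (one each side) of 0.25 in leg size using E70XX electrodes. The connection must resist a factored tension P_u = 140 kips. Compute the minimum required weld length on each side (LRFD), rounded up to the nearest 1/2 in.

E70XX → F_EXX = 70 ksi.
Throat t_e = 0.707 × 0.25 = 0.1767 in.
φr_n = 0.75 × 0.6 × 70 × 0.1767 = 5.568 kips/in.
L_req = P_u / φr_n = 140 / 5.568 = 25.15 in total.
Per side: 25.15 / 2 = 12.57 in.
Round up → use L = 13 in on each side.

L = 13 in on each side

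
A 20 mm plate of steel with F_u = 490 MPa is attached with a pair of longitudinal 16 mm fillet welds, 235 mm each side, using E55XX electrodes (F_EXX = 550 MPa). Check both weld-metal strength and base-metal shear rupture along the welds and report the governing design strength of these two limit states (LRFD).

t_e = 0.707 × 16 = 11.31 mm; L = 470 mm.
Weld metal: φR_n = 0.75 × 0.6 × 550 × 11.31 × 470 × 10⁻³ = 1316 kN.
Base metal (shear rupture): φR_n = 0.75 × 0.6 × 490 × 20 × 470 × 10⁻³ = 2073 kN.
Governing: weld metal.

φR_n ≈ 1320 kN (weld metal governs)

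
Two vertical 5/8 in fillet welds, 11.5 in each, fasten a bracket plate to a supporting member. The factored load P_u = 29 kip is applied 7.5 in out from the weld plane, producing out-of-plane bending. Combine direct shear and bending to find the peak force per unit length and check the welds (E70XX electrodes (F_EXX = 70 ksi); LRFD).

L_w = 2 × 11.5 = 23 in; section modulus (unit throat) S = 2 × L²/6 = 44.08 in².
Direct shear f_v = P/L_w = 29/23 = 1.261 kip/in.
Moment M = P × e = 29 × 7.5 = 217.5 kip·in; bending f_b = M/S = 4.934 kip/in.
f_max = √(f_v² + f_b²) = √(1.261² + 4.934²) = 5.092 kip/in.
φr_n = 0.75 × 0.6 × 70 × (0.707 × 0.625) = 13.92 kip/in → adequate.

f_max ≈ 5.09 kip/in; adequate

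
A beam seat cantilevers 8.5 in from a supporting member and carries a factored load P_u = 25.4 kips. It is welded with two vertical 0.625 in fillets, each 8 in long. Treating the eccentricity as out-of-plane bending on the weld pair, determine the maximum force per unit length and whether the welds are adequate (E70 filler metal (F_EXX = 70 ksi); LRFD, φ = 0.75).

L_w = 2 × 8 = 16 in; section modulus (unit throat) S = 2 × L²/6 = 21.33 in².
Direct shear f_v = P/L_w = 25.4/16 = 1.587 kip/in.
Moment M = P × e = 25.4 × 8.5 = 215.9 kip·in; bending f_b = M/S = 10.12 kip/in.
f_max = √(f_v² + f_b²) = √(1.587² + 10.12²) = 10.24 kip/in.
φr_n = 0.75 × 0.6 × 70 × (0.707 × 0.625) = 13.92 kip/in → adequate.

f_max ≈ 10.2 kip/in; adequate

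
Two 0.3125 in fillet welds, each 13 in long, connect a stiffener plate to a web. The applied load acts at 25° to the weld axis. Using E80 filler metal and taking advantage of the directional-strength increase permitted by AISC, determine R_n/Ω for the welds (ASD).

E80XX → F_EXX = 80 ksi.
t_e = 0.707 × 0.3125 = 0.2209 in; A_we = 0.2209 × 26 = 5.744 in².
Directional factor: 1.0 + 0.5 sin^1.5(25°) = 1.137.
F_nw = 0.6 × 80 × 1.137 = 54.59 ksi.
R_n/Ω = (54.59 × 5.744) / 2.0 = 156.8 kip.

R_n/Ω ≈ 157 kip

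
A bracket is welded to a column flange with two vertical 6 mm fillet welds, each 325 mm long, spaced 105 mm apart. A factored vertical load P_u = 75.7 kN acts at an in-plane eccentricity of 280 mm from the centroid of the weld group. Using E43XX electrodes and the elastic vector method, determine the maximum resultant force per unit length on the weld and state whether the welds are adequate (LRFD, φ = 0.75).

f_max ≈ 529 N/mm; adequate

E43XX → F_EXX = 430 MPa.
Total weld length L_w = 650 mm. Treat welds as unit-width lines.
Polar moment about centroid: J = 2[d³/12 + d(b/2)²] = 2[325³/12 + 325×52.5²] = 7513000 mm³.
Direct shear f_v = P/L_w = 75.7×10³ / 650 = 116.5 N/mm (vertical).
Torsion M = P·e = 75.7×10³ × 280 = 21196000 N·mm.
Critical point at (x, y) = (52.5, 162.5) from centroid. f_tx = M·y/J = 458.5 N/mm; f_ty = M·x/J = 148.1 N/mm.
Resultant f_max = √[f_tx² + (f_v + f_ty)²] = √[458.5² + (116.5 + 148.1)²] = 529.3 N/mm.
Capacity per unit length: φr_n = 0.75 × 0.6 × 430 × (0.707 × 6) = 820.8 N/mm.
529.3 ≤ 820.8 → adequate.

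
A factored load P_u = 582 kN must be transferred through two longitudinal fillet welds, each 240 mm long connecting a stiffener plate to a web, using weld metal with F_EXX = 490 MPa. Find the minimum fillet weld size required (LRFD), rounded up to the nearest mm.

Total weld length L = 480 mm.
Required throat t_e = P_u / (φ × 0.6 F_EXX × L) = 582 / (0.75 × 0.6 × 490 × 480 × 10⁻³) = 5.499 mm.
Required leg w = t_e / 0.707 = 7.778 mm → use 8 mm.

w = 8 mm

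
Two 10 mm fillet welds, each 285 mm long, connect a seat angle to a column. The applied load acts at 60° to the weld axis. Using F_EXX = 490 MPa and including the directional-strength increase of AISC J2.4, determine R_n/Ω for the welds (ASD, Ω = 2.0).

R_n/Ω ≈ 831 kN

t_e = 0.707 × 10 = 7.07 mm; A_we = 7.07 × 570 = 4030 mm².
Directional factor: 1.0 + 0.5 sin^1.5(60°) = 1.403.
F_nw = 0.6 × 490 × 1.403 = 412.5 MPa.
R_n/Ω = (412.5 × 4030) / 2.0 × 10⁻³ = 831.1 kN.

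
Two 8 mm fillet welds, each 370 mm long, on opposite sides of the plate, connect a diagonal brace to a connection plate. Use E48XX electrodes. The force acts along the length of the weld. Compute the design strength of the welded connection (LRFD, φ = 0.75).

φR_n ≈ 904 kN

E48XX → F_EXX = 480 MPa.
Effective throat t_e = 0.707 × 8 = 5.656 mm.
Total length L = 740 mm; A_we = 5.656 × 740 = 4185 mm².
F_nw = 0.6 F_EXX = 0.6 × 480 = 288 MPa.
φR_n = 0.75 × 288 × 4185 × 10⁻³ = 904.1 kN.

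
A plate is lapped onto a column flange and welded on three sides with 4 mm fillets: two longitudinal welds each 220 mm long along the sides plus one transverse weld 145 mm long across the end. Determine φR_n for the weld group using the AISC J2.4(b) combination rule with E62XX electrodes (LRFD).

E62XX → F_EXX = 620 MPa.
t_e = 0.707 × 4 = 2.828 mm.
R_nwl = 0.6 × 620 × 2.828 × 440 × 10⁻³ = 462.9 kN (longitudinal, 2 welds).
R_nwt = 0.6 × 620 × 2.828 × 145 × 10⁻³ = 152.5 kN (transverse, base value).
(i) R_nwl + R_nwt = 615.4 kN; (ii) 0.85 R_nwl + 1.5 R_nwt = 622.3 kN.
R_n = max = 622.3 kN [governs: (ii)]; φR_n = 466.7 kN.

φR_n ≈ 467 kN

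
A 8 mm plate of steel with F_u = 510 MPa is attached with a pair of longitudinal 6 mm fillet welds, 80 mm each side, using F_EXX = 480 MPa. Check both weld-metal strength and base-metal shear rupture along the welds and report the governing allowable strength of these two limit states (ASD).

R_n/Ω ≈ 97.7 kN (weld metal governs)

t_e = 0.707 × 6 = 4.242 mm; L = 160 mm.
Weld metal: R_n/Ω = (1/2.0) × 0.6 × 480 × 4.242 × 160 × 10⁻³ = 97.74 kN.
Base metal (shear rupture): R_n/Ω = (1/2.0) × 0.6 × 510 × 8 × 160 × 10⁻³ = 195.8 kN.
Governing: weld metal.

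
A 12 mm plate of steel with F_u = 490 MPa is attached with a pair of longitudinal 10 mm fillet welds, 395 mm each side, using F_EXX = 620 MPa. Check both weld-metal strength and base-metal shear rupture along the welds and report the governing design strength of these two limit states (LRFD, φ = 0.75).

t_e = 0.707 × 10 = 7.07 mm; L = 790 mm.
Weld metal: φR_n = 0.75 × 0.6 × 620 × 7.07 × 790 × 10⁻³ = 1558 kN.
Base metal (shear rupture): φR_n = 0.75 × 0.6 × 490 × 12 × 790 × 10⁻³ = 2090 kN.
Governing: weld metal.

φR_n ≈ 1560 kN (weld metal governs)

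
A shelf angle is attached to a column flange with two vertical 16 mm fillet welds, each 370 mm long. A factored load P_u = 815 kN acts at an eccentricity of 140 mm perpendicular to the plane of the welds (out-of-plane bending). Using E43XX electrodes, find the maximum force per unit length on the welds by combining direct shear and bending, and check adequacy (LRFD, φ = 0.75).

f_max ≈ 2730 N/mm; NOT adequate

E43XX → F_EXX = 430 MPa.
L_w = 2 × 370 = 740 mm; section modulus (unit throat) S = 2 × L²/6 = 45630 mm².
Direct shear f_v = P/L_w = 815×10³/740 = 1101 N/mm.
Moment M = P × e = 815×10³ × 140 = 114100000 N·mm; bending f_b = M/S = 2500 N/mm.
f_max = √(f_v² + f_b²) = √(1101² + 2500²) = 2732 N/mm.
φr_n = 0.75 × 0.6 × 430 × (0.707 × 16) = 2189 N/mm → NOT adequate.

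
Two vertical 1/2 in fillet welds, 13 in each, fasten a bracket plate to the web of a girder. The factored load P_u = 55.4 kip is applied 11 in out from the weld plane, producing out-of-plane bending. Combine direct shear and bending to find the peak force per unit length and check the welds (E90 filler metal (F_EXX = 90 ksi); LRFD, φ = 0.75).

L_w = 2 × 13 = 26 in; section modulus (unit throat) S = 2 × L²/6 = 56.33 in².
Direct shear f_v = P/L_w = 55.4/26 = 2.131 kip/in.
Moment M = P × e = 55.4 × 11 = 609.4 kip·in; bending f_b = M/S = 10.82 kip/in.
f_max = √(f_v² + f_b²) = √(2.131² + 10.82²) = 11.03 kip/in.
φr_n = 0.75 × 0.6 × 90 × (0.707 × 0.5) = 14.32 kip/in → adequate.

f_max ≈ 11 kip/in; adequate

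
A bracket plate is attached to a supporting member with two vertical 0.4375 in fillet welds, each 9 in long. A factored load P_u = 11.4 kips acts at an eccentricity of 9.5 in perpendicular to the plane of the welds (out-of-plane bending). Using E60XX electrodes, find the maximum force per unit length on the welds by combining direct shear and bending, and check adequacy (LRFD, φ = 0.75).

f_max ≈ 4.06 kip/in; adequate

E60XX → F_EXX = 60 ksi.
L_w = 2 × 9 = 18 in; section modulus (unit throat) S = 2 × L²/6 = 27 in².
Direct shear f_v = P/L_w = 11.4/18 = 0.6333 kip/in.
Moment M = P × e = 11.4 × 9.5 = 108.3 kip·in; bending f_b = M/S = 4.011 kip/in.
f_max = √(f_v² + f_b²) = √(0.6333² + 4.011²) = 4.061 kip/in.
φr_n = 0.75 × 0.6 × 60 × (0.707 × 0.4375) = 8.351 kip/in → adequate.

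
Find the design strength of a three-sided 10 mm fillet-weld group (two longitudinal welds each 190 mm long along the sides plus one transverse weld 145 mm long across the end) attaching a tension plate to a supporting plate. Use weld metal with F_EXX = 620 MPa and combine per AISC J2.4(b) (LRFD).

t_e = 0.707 × 10 = 7.07 mm.
R_nwl = 0.6 × 620 × 7.07 × 380 × 10⁻³ = 999.4 kN (longitudinal, 2 welds).
R_nwt = 0.6 × 620 × 7.07 × 145 × 10⁻³ = 381.4 kN (transverse, base value).
(i) R_nwl + R_nwt = 1381 kN; (ii) 0.85 R_nwl + 1.5 R_nwt = 1422 kN.
R_n = max = 1422 kN [governs: (ii)]; φR_n = 1066 kN.

φR_n ≈ 1070 kN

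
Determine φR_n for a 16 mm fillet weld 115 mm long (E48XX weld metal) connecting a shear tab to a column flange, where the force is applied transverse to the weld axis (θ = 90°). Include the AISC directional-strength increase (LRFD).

E48XX → F_EXX = 480 MPa.
t_e = 0.707 × 16 = 11.31 mm; A_we = 11.31 × 115 = 1301 mm².
Directional factor: 1.0 + 0.5 sin^1.5(90°) = 1.5.
F_nw = 0.6 × 480 × 1.5 = 432 MPa.
φR_n = 0.75 × 432 × 1301 × 10⁻³ = 421.5 kN.

φR_n ≈ 421 kN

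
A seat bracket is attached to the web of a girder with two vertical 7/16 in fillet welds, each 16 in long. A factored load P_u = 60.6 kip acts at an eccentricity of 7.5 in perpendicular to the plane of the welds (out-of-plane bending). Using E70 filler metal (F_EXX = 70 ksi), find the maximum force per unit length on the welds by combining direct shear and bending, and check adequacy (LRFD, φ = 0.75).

L_w = 2 × 16 = 32 in; section modulus (unit throat) S = 2 × L²/6 = 85.33 in².
Direct shear f_v = P/L_w = 60.6/32 = 1.894 kip/in.
Moment M = P × e = 60.6 × 7.5 = 454.5 kip·in; bending f_b = M/S = 5.326 kip/in.
f_max = √(f_v² + f_b²) = √(1.894² + 5.326²) = 5.653 kip/in.
φr_n = 0.75 × 0.6 × 70 × (0.707 × 0.4375) = 9.743 kip/in → adequate.

f_max ≈ 5.65 kip/in; adequate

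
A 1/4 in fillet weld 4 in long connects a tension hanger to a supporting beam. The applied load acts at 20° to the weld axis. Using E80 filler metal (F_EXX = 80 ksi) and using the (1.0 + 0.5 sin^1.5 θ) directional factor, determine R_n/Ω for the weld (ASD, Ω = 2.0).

t_e = 0.707 × 0.25 = 0.1767 in; A_we = 0.1767 × 4 = 0.707 in².
Directional factor: 1.0 + 0.5 sin^1.5(20°) = 1.1.
F_nw = 0.6 × 80 × 1.1 = 52.8 ksi.
R_n/Ω = (52.8 × 0.707) / 2.0 = 18.66 kip.

R_n/Ω ≈ 18.7 kip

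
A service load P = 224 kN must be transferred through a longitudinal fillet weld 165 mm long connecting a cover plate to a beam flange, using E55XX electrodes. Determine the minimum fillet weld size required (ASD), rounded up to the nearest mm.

E55XX → F_EXX = 550 MPa.
Total weld length L = 165 mm.
Required throat t_e = P × Ω / (0.6 F_EXX × L) = 224 × 2.0 / (0.6 × 550 × 165 × 10⁻³) = 8.228 mm.
Required leg w = t_e / 0.707 = 11.64 mm → use 12 mm.

w = 12 mm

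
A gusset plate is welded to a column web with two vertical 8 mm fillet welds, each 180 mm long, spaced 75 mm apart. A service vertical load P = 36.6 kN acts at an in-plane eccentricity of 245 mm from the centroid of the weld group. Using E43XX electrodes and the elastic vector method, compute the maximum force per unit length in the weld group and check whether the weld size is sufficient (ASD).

f_max ≈ 637 N/mm; adequate

E43XX → F_EXX = 430 MPa.
Total weld length L_w = 360 mm. Treat welds as unit-width lines.
Polar moment about centroid: J = 2[d³/12 + d(b/2)²] = 2[180³/12 + 180×37.5²] = 1478000 mm³.
Direct shear f_v = P/L_w = 36.6×10³ / 360 = 101.7 N/mm (vertical).
Torsion M = P·e = 36.6×10³ × 245 = 8967000 N·mm.
Critical point at (x, y) = (37.5, 90) from centroid. f_tx = M·y/J = 545.9 N/mm; f_ty = M·x/J = 227.5 N/mm.
Resultant f_max = √[f_tx² + (f_v + f_ty)²] = √[545.9² + (101.7 + 227.5)²] = 637.5 N/mm.
Capacity per unit length: r_n/Ω = (1/2.0) × 0.6 × 430 × (0.707 × 8) = 729.6 N/mm.
637.5 ≤ 729.6 → adequate.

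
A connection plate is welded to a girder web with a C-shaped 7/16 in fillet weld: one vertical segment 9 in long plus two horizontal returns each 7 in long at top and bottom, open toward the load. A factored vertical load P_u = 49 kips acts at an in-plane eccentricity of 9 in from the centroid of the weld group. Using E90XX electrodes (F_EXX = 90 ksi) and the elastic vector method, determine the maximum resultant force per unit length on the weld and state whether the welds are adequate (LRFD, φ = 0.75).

Total weld length L_w = 23 in. Treat welds as unit-width lines.
Centroid: x̄ = 2×7×3.5 / 23 = 2.13 in from the vertical weld.
Polar moment about centroid: J = I_x + I_y = [9³/12 + 2×7×4.5²] + [9×2.13² + 2(7³/12 + 7×1.37²)] = 468.5 in³.
Direct shear f_v = P/L_w = 49 / 23 = 2.13 kip/in (vertical).
Torsion M = P·e = 49 × 9 = 441 kip·in.
Critical point at (x, y) = (4.87, 4.5) from centroid. f_tx = M·y/J = 4.236 kip/in; f_ty = M·x/J = 4.583 kip/in.
Resultant f_max = √[f_tx² + (f_v + f_ty)²] = √[4.236² + (2.13 + 4.583)²] = 7.938 kip/in.
Capacity per unit length: φr_n = 0.75 × 0.6 × 90 × (0.707 × 0.4375) = 12.53 kip/in.
7.938 ≤ 12.53 → adequate.

f_max ≈ 7.94 kip/in; adequate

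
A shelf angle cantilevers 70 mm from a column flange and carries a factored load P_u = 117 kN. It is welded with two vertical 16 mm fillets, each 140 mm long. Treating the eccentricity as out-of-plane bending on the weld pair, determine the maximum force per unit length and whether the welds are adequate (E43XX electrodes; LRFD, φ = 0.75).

f_max ≈ 1320 N/mm; adequate

E43XX → F_EXX = 430 MPa.
L_w = 2 × 140 = 280 mm; section modulus (unit throat) S = 2 × L²/6 = 6533 mm².
Direct shear f_v = P/L_w = 117×10³/280 = 417.9 N/mm.
Moment M = P × e = 117×10³ × 70 = 8190000 N·mm; bending f_b = M/S = 1254 N/mm.
f_max = √(f_v² + f_b²) = √(417.9² + 1254²) = 1321 N/mm.
φr_n = 0.75 × 0.6 × 430 × (0.707 × 16) = 2189 N/mm → adequate.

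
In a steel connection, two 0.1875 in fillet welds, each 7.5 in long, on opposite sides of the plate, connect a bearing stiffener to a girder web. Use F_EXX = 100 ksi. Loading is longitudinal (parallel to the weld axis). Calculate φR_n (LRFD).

Effective throat t_e = 0.707 × 0.1875 = 0.1326 in.
Total length L = 15 in; A_we = 0.1326 × 15 = 1.988 in².
F_nw = 0.6 F_EXX = 0.6 × 100 = 60 ksi.
φR_n = 0.75 × 60 × 1.988 = 89.48 kip.

φR_n ≈ 89.5 kip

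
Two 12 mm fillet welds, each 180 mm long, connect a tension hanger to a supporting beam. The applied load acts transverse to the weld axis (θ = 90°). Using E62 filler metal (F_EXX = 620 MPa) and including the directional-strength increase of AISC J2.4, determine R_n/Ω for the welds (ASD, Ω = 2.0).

t_e = 0.707 × 12 = 8.484 mm; A_we = 8.484 × 360 = 3054 mm².
Directional factor: 1.0 + 0.5 sin^1.5(90°) = 1.5.
F_nw = 0.6 × 620 × 1.5 = 558 MPa.
R_n/Ω = (558 × 3054) / 2.0 × 10⁻³ = 852.1 kN.

R_n/Ω ≈ 852 kN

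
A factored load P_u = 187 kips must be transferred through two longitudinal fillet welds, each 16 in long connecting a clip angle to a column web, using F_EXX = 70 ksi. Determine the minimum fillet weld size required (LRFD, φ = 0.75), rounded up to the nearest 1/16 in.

w = 5/16 in

Total weld length L = 32 in.
Required throat t_e = P_u / (φ × 0.6 F_EXX × L) = 187 / (0.75 × 0.6 × 70 × 32) = 0.1855 in.
Required leg w = t_e / 0.707 = 0.2624 in → use 5/16 in.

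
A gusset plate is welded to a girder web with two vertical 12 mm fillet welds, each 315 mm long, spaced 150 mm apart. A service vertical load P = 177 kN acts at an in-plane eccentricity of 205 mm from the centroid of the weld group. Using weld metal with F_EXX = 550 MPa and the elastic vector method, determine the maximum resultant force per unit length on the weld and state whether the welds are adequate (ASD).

f_max ≈ 881 N/mm; adequate

Total weld length L_w = 630 mm. Treat welds as unit-width lines.
Polar moment about centroid: J = 2[d³/12 + d(b/2)²] = 2[315³/12 + 315×75²] = 8753000 mm³.
Direct shear f_v = P/L_w = 177×10³ / 630 = 281 N/mm (vertical).
Torsion M = P·e = 177×10³ × 205 = 36285000 N·mm.
Critical point at (x, y) = (75, 157.5) from centroid. f_tx = M·y/J = 652.9 N/mm; f_ty = M·x/J = 310.9 N/mm.
Resultant f_max = √[f_tx² + (f_v + f_ty)²] = √[652.9² + (281 + 310.9)²] = 881.2 N/mm.
Capacity per unit length: r_n/Ω = (1/2.0) × 0.6 × 550 × (0.707 × 12) = 1400 N/mm.
881.2 ≤ 1400 → adequate.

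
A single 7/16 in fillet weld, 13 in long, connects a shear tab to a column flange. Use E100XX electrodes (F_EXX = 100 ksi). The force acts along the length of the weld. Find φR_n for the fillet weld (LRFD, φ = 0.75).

φR_n ≈ 181 kip

Effective throat t_e = 0.707 × 0.4375 = 0.3093 in.
Total length L = 13 in; A_we = 0.3093 × 13 = 4.021 in².
F_nw = 0.6 F_EXX = 0.6 × 100 = 60 ksi.
φR_n = 0.75 × 60 × 4.021 = 180.9 kip.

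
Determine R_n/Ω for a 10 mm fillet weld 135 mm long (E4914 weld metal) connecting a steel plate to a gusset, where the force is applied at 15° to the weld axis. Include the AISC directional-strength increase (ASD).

R_n/Ω ≈ 150 kN

E49XX → F_EXX = 490 MPa.
t_e = 0.707 × 10 = 7.07 mm; A_we = 7.07 × 135 = 954.4 mm².
Directional factor: 1.0 + 0.5 sin^1.5(15°) = 1.066.
F_nw = 0.6 × 490 × 1.066 = 313.4 MPa.
R_n/Ω = (313.4 × 954.4) / 2.0 × 10⁻³ = 149.5 kN.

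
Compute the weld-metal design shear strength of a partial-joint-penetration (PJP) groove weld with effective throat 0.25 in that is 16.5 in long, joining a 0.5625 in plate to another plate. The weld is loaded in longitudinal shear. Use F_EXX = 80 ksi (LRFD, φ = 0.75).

φR_n ≈ 148 kip

Effective throat (given) t_e = 0.25 in.
A_we = 0.25 × 16.5 = 4.125 in².
F_nw = 0.6 F_EXX = 48 ksi.
φR_n = 0.75 × 48 × 4.125 = 148.5 kip.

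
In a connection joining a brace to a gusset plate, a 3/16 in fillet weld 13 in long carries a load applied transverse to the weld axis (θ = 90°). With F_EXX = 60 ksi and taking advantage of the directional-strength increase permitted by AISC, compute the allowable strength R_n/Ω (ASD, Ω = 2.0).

R_n/Ω ≈ 46.5 kips

t_e = 0.707 × 0.1875 = 0.1326 in; A_we = 0.1326 × 13 = 1.723 in².
Directional factor: 1.0 + 0.5 sin^1.5(90°) = 1.5.
F_nw = 0.6 × 60 × 1.5 = 54 ksi.
R_n/Ω = (54 × 1.723) / 2.0 = 46.53 kips.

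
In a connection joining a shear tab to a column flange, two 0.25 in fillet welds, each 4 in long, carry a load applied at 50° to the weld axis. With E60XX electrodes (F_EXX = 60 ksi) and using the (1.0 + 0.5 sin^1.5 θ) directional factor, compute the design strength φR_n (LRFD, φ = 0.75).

φR_n ≈ 51 kip

t_e = 0.707 × 0.25 = 0.1767 in; A_we = 0.1767 × 8 = 1.414 in².
Directional factor: 1.0 + 0.5 sin^1.5(50°) = 1.335.
F_nw = 0.6 × 60 × 1.335 = 48.07 ksi.
φR_n = 0.75 × 48.07 × 1.414 = 50.98 kip.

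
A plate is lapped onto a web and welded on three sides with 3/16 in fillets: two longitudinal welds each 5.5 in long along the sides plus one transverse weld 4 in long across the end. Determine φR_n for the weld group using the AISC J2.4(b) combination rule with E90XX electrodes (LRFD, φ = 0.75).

E90XX → F_EXX = 90 ksi.
t_e = 0.707 × 0.1875 = 0.1326 in.
R_nwl = 0.6 × 90 × 0.1326 × 11 = 78.74 kip (longitudinal, 2 welds).
R_nwt = 0.6 × 90 × 0.1326 × 4 = 28.63 kip (transverse, base value).
(i) R_nwl + R_nwt = 107.4 kip; (ii) 0.85 R_nwl + 1.5 R_nwt = 109.9 kip.
R_n = max = 109.9 kip [governs: (ii)]; φR_n = 82.41 kip.

φR_n ≈ 82.4 kip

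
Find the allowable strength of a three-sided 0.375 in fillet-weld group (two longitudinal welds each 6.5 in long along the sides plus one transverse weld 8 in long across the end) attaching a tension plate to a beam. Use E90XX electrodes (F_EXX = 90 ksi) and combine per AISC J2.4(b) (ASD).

R_n/Ω ≈ 165 kip

t_e = 0.707 × 0.375 = 0.2651 in.
R_nwl = 0.6 × 90 × 0.2651 × 13 = 186.1 kip (longitudinal, 2 welds).
R_nwt = 0.6 × 90 × 0.2651 × 8 = 114.5 kip (transverse, base value).
(i) R_nwl + R_nwt = 300.7 kip; (ii) 0.85 R_nwl + 1.5 R_nwt = 330 kip.
R_n = max = 330 kip [governs: (ii)]; R_n/Ω = 165 kip.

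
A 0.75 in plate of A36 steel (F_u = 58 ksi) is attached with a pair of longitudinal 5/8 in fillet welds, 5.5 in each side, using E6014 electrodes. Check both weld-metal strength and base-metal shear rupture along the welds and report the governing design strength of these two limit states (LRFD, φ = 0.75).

E60XX → F_EXX = 60 ksi.
t_e = 0.707 × 0.625 = 0.4419 in; L = 11 in.
Weld metal: φR_n = 0.75 × 0.6 × 60 × 0.4419 × 11 = 131.2 kip.
Base metal (shear rupture): φR_n = 0.75 × 0.6 × 58 × 0.75 × 11 = 215.3 kip.
Governing: weld metal.

φR_n ≈ 131 kip (weld metal governs)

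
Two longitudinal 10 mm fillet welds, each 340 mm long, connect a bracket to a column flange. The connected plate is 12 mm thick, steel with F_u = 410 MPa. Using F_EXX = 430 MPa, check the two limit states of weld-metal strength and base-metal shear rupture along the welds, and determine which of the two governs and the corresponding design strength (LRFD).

φR_n ≈ 930 kN (weld metal governs)

t_e = 0.707 × 10 = 7.07 mm; L = 680 mm.
Weld metal: φR_n = 0.75 × 0.6 × 430 × 7.07 × 680 × 10⁻³ = 930.3 kN.
Base metal (shear rupture): φR_n = 0.75 × 0.6 × 410 × 12 × 680 × 10⁻³ = 1506 kN.
Governing: weld metal.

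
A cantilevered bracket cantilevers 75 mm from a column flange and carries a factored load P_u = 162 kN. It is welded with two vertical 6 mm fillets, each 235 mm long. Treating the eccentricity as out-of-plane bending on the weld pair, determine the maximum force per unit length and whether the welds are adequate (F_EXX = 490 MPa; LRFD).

L_w = 2 × 235 = 470 mm; section modulus (unit throat) S = 2 × L²/6 = 18410 mm².
Direct shear f_v = P/L_w = 162×10³/470 = 344.7 N/mm.
Moment M = P × e = 162×10³ × 75 = 12150000 N·mm; bending f_b = M/S = 660 N/mm.
f_max = √(f_v² + f_b²) = √(344.7² + 660²) = 744.6 N/mm.
φr_n = 0.75 × 0.6 × 490 × (0.707 × 6) = 935.4 N/mm → adequate.

f_max ≈ 745 N/mm; adequate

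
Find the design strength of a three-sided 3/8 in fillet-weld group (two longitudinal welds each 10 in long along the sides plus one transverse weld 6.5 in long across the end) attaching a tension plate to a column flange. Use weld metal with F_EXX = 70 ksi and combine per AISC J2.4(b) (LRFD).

φR_n ≈ 223 kips

t_e = 0.707 × 0.375 = 0.2651 in.
R_nwl = 0.6 × 70 × 0.2651 × 20 = 222.7 kips (longitudinal, 2 welds).
R_nwt = 0.6 × 70 × 0.2651 × 6.5 = 72.38 kips (transverse, base value).
(i) R_nwl + R_nwt = 295.1 kips; (ii) 0.85 R_nwl + 1.5 R_nwt = 297.9 kips.
R_n = max = 297.9 kips [governs: (ii)]; φR_n = 223.4 kips.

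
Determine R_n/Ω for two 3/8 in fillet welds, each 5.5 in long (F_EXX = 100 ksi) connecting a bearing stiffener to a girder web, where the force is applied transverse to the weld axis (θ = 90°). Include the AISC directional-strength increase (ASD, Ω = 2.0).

t_e = 0.707 × 0.375 = 0.2651 in; A_we = 0.2651 × 11 = 2.916 in².
Directional factor: 1.0 + 0.5 sin^1.5(90°) = 1.5.
F_nw = 0.6 × 100 × 1.5 = 90 ksi.
R_n/Ω = (90 × 2.916) / 2.0 = 131.2 kip.

R_n/Ω ≈ 131 kip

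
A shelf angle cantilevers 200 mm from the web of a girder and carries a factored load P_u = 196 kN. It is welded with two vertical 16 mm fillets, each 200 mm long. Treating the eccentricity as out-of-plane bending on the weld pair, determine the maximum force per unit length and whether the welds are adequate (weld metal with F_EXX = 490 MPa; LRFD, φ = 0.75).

L_w = 2 × 200 = 400 mm; section modulus (unit throat) S = 2 × L²/6 = 13330 mm².
Direct shear f_v = P/L_w = 196×10³/400 = 490 N/mm.
Moment M = P × e = 196×10³ × 200 = 39200000 N·mm; bending f_b = M/S = 2940 N/mm.
f_max = √(f_v² + f_b²) = √(490² + 2940²) = 2981 N/mm.
φr_n = 0.75 × 0.6 × 490 × (0.707 × 16) = 2494 N/mm → NOT adequate.

f_max ≈ 2980 N/mm; NOT adequate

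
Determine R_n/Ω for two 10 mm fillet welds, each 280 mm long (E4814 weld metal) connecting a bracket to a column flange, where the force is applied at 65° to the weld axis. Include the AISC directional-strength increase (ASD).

R_n/Ω ≈ 816 kN

E48XX → F_EXX = 480 MPa.
t_e = 0.707 × 10 = 7.07 mm; A_we = 7.07 × 560 = 3959 mm².
Directional factor: 1.0 + 0.5 sin^1.5(65°) = 1.431.
F_nw = 0.6 × 480 × 1.431 = 412.2 MPa.
R_n/Ω = (412.2 × 3959) / 2.0 × 10⁻³ = 816.1 kN.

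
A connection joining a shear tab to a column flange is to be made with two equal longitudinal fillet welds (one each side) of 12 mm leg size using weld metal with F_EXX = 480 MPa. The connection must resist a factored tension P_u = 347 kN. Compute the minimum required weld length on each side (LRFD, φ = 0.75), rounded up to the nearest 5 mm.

Throat t_e = 0.707 × 12 = 8.484 mm.
φr_n = 0.75 × 0.6 × 480 × 8.484 × 10⁻³ = 1.833 kN/mm.
L_req = P_u / φr_n = 347 / 1.833 = 189.4 mm total.
Per side: 189.4 / 2 = 94.68 mm.
Round up → use L = 95 mm on each side.

L = 95 mm on each side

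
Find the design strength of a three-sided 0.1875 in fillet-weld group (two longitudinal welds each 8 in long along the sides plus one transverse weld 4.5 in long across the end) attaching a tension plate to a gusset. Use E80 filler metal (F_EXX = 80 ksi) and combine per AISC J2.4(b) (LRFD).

t_e = 0.707 × 0.1875 = 0.1326 in.
R_nwl = 0.6 × 80 × 0.1326 × 16 = 101.8 kip (longitudinal, 2 welds).
R_nwt = 0.6 × 80 × 0.1326 × 4.5 = 28.63 kip (transverse, base value).
(i) R_nwl + R_nwt = 130.4 kip; (ii) 0.85 R_nwl + 1.5 R_nwt = 129.5 kip.
R_n = max = 130.4 kip [governs: (i)]; φR_n = 97.83 kip.

φR_n ≈ 97.8 kip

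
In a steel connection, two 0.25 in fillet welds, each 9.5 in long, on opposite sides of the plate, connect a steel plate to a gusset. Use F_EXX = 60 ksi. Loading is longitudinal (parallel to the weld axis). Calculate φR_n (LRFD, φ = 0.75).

Effective throat t_e = 0.707 × 0.25 = 0.1767 in.
Total length L = 19 in; A_we = 0.1767 × 19 = 3.358 in².
F_nw = 0.6 F_EXX = 0.6 × 60 = 36 ksi.
φR_n = 0.75 × 36 × 3.358 = 90.67 kip.

φR_n ≈ 90.7 kip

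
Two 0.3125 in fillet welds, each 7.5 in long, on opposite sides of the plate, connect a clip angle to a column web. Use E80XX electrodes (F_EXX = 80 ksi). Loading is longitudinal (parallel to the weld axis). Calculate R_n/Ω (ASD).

Effective throat t_e = 0.707 × 0.3125 = 0.2209 in.
Total length L = 15 in; A_we = 0.2209 × 15 = 3.314 in².
F_nw = 0.6 F_EXX = 0.6 × 80 = 48 ksi.
R_n = 48 × 3.314 = 159.1 kip; R_n/Ω = 159.1/2.0 = 79.54 kip.

R_n/Ω ≈ 79.5 kip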